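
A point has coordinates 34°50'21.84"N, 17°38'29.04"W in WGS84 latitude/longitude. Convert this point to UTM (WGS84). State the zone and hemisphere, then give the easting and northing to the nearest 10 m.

Longitude -17.6414° lies in the 6° band [-18°, -12°), giving zone 28; latitude is north of the equator, so 28N.
Zone 28 central meridian λ₀ = 6×28 − 183 = -15°; Δλ = -2.6414°.
Transverse Mercator on WGS84 with k₀ = 0.9996 gives E = 258467.935 m, N = 3858415.268 m.

Zone 28N: E 258470 m, N 3858420 m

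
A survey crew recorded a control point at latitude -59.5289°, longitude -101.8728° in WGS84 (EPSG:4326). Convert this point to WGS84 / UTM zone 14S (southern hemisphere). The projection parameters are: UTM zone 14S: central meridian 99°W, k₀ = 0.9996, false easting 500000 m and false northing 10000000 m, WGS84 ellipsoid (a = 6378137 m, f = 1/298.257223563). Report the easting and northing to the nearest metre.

E 337522 m, N 3397540 m

Zone 14 central meridian λ₀ = 6×14 − 183 = -99°; Δλ = -2.8728°.
Transverse Mercator on WGS84 with k₀ = 0.9996 gives E = 337522.286 m, N = 3397540.419 m.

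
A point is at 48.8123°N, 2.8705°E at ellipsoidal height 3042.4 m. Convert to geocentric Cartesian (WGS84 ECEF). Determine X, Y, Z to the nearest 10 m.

X 4204890 m, Y 210840 m, Z 4779130 m

WGS84: a = 6378137 m, e² = 0.006694380; N(φ) = a/√(1−e²sin²φ) = 6390262.210 m.
X = (N+h)·cosφ·cosλ = 4204886.975 m; Y = (N+h)·cosφ·sinλ = 210839.906 m; Z = (N(1−e²)+h)·sinφ = 4779128.148 m.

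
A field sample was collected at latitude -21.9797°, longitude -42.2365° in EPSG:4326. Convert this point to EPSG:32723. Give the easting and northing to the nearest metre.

E 785372 m, N 7566843 m

Zone 23 central meridian λ₀ = 6×23 − 183 = -45°; Δλ = +2.7635°.
Transverse Mercator on WGS84 with k₀ = 0.9996 gives E = 785371.579 m, N = 7566842.790 m.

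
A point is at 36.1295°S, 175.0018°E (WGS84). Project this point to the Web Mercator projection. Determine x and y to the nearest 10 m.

Web Mercator is spherical with R = a = 6378137 m.
x = R·λ = 6378137 × 3.054357607 = 19481111.264 m.
y = R·ln tan(π/4 + φ/2) = 6378137 × -0.677071539 = -4318455.034 m.

x 19481110 m, y -4318460 m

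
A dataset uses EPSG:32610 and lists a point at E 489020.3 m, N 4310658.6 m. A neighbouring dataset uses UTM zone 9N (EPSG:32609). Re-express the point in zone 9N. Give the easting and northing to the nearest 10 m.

E 1009160 m, N 4327090 m

UTM 10N → geographic: φ = 38.94479964°, λ = -123.12670004°.
UTM 9N (λ₀ = -129°) forward: E = 1009162.374 m, N = 4327086.675 m.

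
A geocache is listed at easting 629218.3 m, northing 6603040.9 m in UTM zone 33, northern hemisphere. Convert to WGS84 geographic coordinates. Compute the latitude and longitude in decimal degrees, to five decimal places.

Zone 33N: λ₀ = 15°, k₀ = 0.9996, false easting 500000 m.
Meridian distance M = (N − FN)/k₀ = 6605683.2 m.
Inverse transverse Mercator on WGS84 gives φ = 59.54570008°, λ = 17.28570071°.

lat 59.54570°, lon 17.28570°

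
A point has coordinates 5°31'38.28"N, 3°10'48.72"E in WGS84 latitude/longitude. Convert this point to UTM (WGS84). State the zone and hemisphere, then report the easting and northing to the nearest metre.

Longitude 3.1802° lies in the 6° band [0°, 6°), giving zone 31; latitude is north of the equator, so 31N.
Zone 31 central meridian λ₀ = 6×31 − 183 = 3°; Δλ = +0.1802°.
Transverse Mercator on WGS84 with k₀ = 0.9996 gives E = 519959.168 m, N = 610954.743 m.

Zone 31N: E 519959 m, N 610955 m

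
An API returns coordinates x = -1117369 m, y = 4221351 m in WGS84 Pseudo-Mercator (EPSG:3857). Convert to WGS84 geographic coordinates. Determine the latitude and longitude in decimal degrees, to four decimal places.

lat 35.4218°, lon -10.0375°

R = 6378137 m. λ = x/R = -10.03749651°.
φ = 2·arctan(exp(y/R)) − 90° = 2·arctan(1.93837) − 90° = 35.42180111°.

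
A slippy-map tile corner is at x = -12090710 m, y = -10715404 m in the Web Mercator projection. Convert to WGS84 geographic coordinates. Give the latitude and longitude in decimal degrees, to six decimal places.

R = 6378137 m. λ = x/R = -108.61269589°.
φ = 2·arctan(exp(y/R)) − 90° = 2·arctan(0.18637) − 90° = -68.88579853°.

lat -68.885799°, lon -108.612696°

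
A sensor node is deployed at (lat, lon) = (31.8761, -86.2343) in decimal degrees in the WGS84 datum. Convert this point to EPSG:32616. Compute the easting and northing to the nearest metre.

E 572423 m, N 3526958 m

Zone 16 central meridian λ₀ = 6×16 − 183 = -87°; Δλ = +0.7657°.
Transverse Mercator on WGS84 with k₀ = 0.9996 gives E = 572422.506 m, N = 3526958.011 m.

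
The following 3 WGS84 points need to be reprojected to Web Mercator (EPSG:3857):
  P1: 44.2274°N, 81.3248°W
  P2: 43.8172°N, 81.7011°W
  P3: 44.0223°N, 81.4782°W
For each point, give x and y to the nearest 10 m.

Web Mercator: x = R·λ, y = R·ln tan(π/4+φ/2), R = 6378137 m.
P1 (44.2274°, -81.3248°) → (-9053035.325, 5500700.560) m.
P2 (43.8172°, -81.7011°) → (-9094924.849, 5437196.904) m.
P3 (44.0223°, -81.4782°) → (-9070111.735, 5468893.808) m.

P1: x -9053040 m, y 5500700 m; P2: x -9094920 m, y 5437200 m; P3: x -9070110 m, y 5468890 m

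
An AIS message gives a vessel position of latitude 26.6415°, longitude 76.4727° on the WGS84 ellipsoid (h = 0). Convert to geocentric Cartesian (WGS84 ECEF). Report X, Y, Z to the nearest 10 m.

WGS84: a = 6378137 m, e² = 0.006694380; N(φ) = a/√(1−e²sin²φ) = 6382433.917 m.
X = (N+h)·cosφ·cosλ = 1334404.132 m; Y = (N+h)·cosφ·sinλ = 5546549.394 m; Z = (N(1−e²)+h)·sinφ = 2842766.781 m.

X 1334400 m, Y 5546550 m, Z 2842770 m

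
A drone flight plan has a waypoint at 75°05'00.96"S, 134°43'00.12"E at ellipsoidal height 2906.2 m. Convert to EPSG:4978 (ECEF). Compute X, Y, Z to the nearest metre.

WGS84: a = 6378137 m, e² = 0.006694380; N(φ) = a/√(1−e²sin²φ) = 6398165.215 m.
X = (N+h)·cosφ·cosλ = -1159321.885 m; Y = (N+h)·cosφ·sinλ = 1170843.523 m; Z = (N(1−e²)+h)·sinφ = -6143982.5002 m.

X -1159322 m, Y 1170844 m, Z -6143983 m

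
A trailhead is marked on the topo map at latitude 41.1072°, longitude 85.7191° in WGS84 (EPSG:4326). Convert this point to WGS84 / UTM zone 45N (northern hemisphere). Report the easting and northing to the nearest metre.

E 392448 m, N 4551448 m

Zone 45 central meridian λ₀ = 6×45 − 183 = 87°; Δλ = -1.2809°.
Transverse Mercator on WGS84 with k₀ = 0.9996 gives E = 392447.844 m, N = 4551447.880 m.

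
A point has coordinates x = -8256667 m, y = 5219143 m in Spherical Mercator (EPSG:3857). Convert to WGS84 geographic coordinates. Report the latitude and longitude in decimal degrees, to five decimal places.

R = 6378137 m. λ = x/R = -74.17090162°.
φ = 2·arctan(exp(y/R)) − 90° = 2·arctan(2.26661) − 90° = 42.38710211°.

lat 42.38710°, lon -74.17090°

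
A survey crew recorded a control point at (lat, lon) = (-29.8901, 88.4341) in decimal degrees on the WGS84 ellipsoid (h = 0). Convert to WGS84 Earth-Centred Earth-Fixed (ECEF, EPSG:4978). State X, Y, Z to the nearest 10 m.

X 151240 m, Y 5532270 m, Z -3159820 m

WGS84: a = 6378137 m, e² = 0.006694380; N(φ) = a/√(1−e²sin²φ) = 6383445.405 m.
X = (N+h)·cosφ·cosλ = 151235.236 m; Y = (N+h)·cosφ·sinλ = 5532271.041 m; Z = (N(1−e²)+h)·sinφ = -3159817.475 m.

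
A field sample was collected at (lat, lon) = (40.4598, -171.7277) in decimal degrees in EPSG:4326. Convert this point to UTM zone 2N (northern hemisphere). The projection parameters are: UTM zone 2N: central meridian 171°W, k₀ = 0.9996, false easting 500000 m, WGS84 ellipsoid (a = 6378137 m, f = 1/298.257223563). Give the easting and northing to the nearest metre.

Zone 2 central meridian λ₀ = 6×2 − 183 = -171°; Δλ = -0.7277°.
Transverse Mercator on WGS84 with k₀ = 0.9996 gives E = 438302.116 m, N = 4479046.809 m.

E 438302 m, N 4479047 m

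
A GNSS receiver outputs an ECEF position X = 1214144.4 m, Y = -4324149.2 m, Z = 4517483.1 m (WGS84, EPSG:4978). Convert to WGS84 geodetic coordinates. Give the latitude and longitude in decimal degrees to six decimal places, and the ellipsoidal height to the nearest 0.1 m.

lat 45.358400°, lon -74.316200°, h 2892.8 m

λ = atan2(Y, X) = -74.31620005°; p = √(X²+Y²) = 4491370.9 m.
Bowring's method on WGS84 (a = 6378137 m, b = 6356752.314 m) gives φ = 45.35840019°, h = 2892.782 m.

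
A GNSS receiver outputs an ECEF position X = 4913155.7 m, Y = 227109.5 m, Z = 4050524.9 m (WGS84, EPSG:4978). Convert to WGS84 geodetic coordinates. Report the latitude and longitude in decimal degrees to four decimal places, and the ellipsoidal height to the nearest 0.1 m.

lat 39.6619°, lon 2.6466°, h 2142.4 m

λ = atan2(Y, X) = 2.64660037°; p = √(X²+Y²) = 4918401.9 m.
Bowring's method on WGS84 (a = 6378137 m, b = 6356752.314 m) gives φ = 39.66190033°, h = 2142.423 m.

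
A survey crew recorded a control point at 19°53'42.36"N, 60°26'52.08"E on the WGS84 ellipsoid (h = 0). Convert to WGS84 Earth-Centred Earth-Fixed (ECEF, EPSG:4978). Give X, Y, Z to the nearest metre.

WGS84: a = 6378137 m, e² = 0.006694380; N(φ) = a/√(1−e²sin²φ) = 6380610.708 m.
X = (N+h)·cosφ·cosλ = 2959198.294 m; Y = (N+h)·cosφ·sinλ = 5219264.698 m; Z = (N(1−e²)+h)·sinφ = 2156780.685 m.

X 2959198 m, Y 5219265 m, Z 2156781 m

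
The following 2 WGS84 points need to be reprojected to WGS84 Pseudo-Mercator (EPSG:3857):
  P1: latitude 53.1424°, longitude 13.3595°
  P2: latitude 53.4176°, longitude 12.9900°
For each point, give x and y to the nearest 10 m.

Web Mercator: x = R·λ, y = R·ln tan(π/4+φ/2), R = 6378137 m.
P1 (53.1424°, 13.3595°) → (1487172.737, 7009381.626) m.
P2 (53.4176°, 12.9900°) → (1446040.185, 7060619.298) m.

P1: x 1487170 m, y 7009380 m; P2: x 1446040 m, y 7060620 m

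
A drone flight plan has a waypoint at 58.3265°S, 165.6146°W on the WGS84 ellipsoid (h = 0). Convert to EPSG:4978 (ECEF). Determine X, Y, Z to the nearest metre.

WGS84: a = 6378137 m, e² = 0.006694380; N(φ) = a/√(1−e²sin²φ) = 6393656.272 m.
X = (N+h)·cosφ·cosλ = -3251909.797 m; Y = (N+h)·cosφ·sinλ = -834065.309 m; Z = (N(1−e²)+h)·sinφ = -5404920.654 m.

X -3251910 m, Y -834065 m, Z -5404921 m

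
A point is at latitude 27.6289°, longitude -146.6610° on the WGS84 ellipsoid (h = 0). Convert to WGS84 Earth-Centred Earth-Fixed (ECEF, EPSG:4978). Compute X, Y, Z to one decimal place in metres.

WGS84: a = 6378137 m, e² = 0.006694380; N(φ) = a/√(1−e²sin²φ) = 6382733.192 m.
X = (N+h)·cosφ·cosλ = -4724299.958 m; Y = (N+h)·cosφ·sinλ = -3107890.370 m; Z = (N(1−e²)+h)·sinφ = 2940132.680 m.

X -4724300.0 m, Y -3107890.4 m, Z 2940132.7 m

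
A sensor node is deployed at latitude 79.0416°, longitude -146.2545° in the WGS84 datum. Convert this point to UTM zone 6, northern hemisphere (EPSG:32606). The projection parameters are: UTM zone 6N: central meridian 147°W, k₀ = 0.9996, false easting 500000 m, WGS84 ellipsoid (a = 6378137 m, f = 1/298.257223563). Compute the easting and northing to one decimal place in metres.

E 515820.2 m, N 8774718.0 m

Zone 6 central meridian λ₀ = 6×6 − 183 = -147°; Δλ = +0.7455°.
Transverse Mercator on WGS84 with k₀ = 0.9996 gives E = 515820.234 m, N = 8774717.969 m.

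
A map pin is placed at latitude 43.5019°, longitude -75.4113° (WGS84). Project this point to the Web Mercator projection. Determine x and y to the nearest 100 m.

x -8394700 m, y 5388700 m

Web Mercator is spherical with R = a = 6378137 m.
x = R·λ = 6378137 × -1.316175478 = -8394747.516 m.
y = R·ln tan(π/4 + φ/2) = 6378137 × 0.844867531 = 5388680.861 m.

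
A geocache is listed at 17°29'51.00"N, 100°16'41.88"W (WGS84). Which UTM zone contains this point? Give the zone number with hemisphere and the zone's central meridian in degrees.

Zone 14N, central meridian -99°

UTM zone = ⌊(λ + 180)/6⌋ + 1; -100.2783° ∈ [-102°, -96°) → zone 14.
Hemisphere: N (φ ≥ 0).
Central meridian λ₀ = 6×14 − 183 = -99°.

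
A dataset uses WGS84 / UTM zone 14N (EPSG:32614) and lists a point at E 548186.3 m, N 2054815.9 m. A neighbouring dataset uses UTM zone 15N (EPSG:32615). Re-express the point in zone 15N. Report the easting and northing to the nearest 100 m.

UTM 14N → geographic: φ = 18.58359961°, λ = -98.54330033°.
UTM 15N (λ₀ = -93°) forward: E = -85600.746 m, N = 2063802.544 m.

E -85600 m, N 2063800 m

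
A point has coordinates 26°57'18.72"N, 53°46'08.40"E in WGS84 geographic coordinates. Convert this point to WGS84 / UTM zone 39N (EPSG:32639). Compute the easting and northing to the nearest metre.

Zone 39 central meridian λ₀ = 6×39 − 183 = 51°; Δλ = +2.7690°.
Transverse Mercator on WGS84 with k₀ = 0.9996 gives E = 774899.119 m, N = 2984485.869 m.

E 774899 m, N 2984486 m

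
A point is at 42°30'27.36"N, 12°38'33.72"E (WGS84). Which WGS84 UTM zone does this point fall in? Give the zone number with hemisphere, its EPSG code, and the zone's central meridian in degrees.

Zone 33N (EPSG:32633), central meridian 15°

UTM zone = ⌊(λ + 180)/6⌋ + 1; 12.6427° ∈ [12°, 18°) → zone 33.
Hemisphere: N (φ ≥ 0).
Central meridian λ₀ = 6×33 − 183 = 15°.
EPSG code: 32633.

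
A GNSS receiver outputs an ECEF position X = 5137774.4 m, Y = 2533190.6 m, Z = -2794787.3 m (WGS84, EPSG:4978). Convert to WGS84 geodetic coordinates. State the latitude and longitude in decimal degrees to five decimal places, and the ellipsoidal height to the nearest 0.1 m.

lat -26.15920°, lon 26.24570°, h -264.3 m

λ = atan2(Y, X) = 26.24569995°; p = √(X²+Y²) = 5728331.4 m.
Bowring's method on WGS84 (a = 6378137 m, b = 6356752.314 m) gives φ = -26.15920043°, h = -264.333 m.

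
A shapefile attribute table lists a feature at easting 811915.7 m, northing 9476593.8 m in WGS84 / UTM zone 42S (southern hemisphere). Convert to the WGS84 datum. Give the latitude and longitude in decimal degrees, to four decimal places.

lat -4.7296°, lon 71.8115°

Zone 42S: λ₀ = 69°, k₀ = 0.9996, false easting 500000 m, false northing 10000000 m.
Meridian distance M = (N − FN)/k₀ = -523615.6 m.
Inverse transverse Mercator on WGS84 gives φ = -4.72960000°, λ = 71.81149994°.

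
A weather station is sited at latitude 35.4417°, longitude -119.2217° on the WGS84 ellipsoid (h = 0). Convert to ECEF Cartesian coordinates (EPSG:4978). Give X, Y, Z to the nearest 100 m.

X -2539600 m, Y -4540100 m, Z 3677900 m

WGS84: a = 6378137 m, e² = 0.006694380; N(φ) = a/√(1−e²sin²φ) = 6385327.777 m.
X = (N+h)·cosφ·cosλ = -2539645.994 m; Y = (N+h)·cosφ·sinλ = -4540122.894 m; Z = (N(1−e²)+h)·sinφ = 3677900.093 m.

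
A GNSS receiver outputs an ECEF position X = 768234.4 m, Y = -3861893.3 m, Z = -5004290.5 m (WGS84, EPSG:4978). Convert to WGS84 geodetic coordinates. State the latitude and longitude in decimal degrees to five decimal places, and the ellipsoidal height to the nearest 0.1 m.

lat -51.98980°, lon -78.74920°, h 2774.4 m

λ = atan2(Y, X) = -78.74919992°; p = √(X²+Y²) = 3937563.2 m.
Bowring's method on WGS84 (a = 6378137 m, b = 6356752.314 m) gives φ = -51.98980020°, h = 2774.397 m.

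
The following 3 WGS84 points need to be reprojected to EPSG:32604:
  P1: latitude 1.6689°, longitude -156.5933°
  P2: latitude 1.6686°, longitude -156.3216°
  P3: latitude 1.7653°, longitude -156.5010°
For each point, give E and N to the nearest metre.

P1: E 767772 m, N 184628 m; P2: E 798022 m, N 184634 m; P3: E 778034 m, N 195306 m

UTM zone 4N: λ₀ = -159°, k₀ = 0.9996.
P1 (1.6689°, -156.5933°) → (767771.766, 184627.978) m.
P2 (1.6686°, -156.3216°) → (798022.438, 184633.905) m.
P3 (1.7653°, -156.5010°) → (778033.633, 195306.184) m.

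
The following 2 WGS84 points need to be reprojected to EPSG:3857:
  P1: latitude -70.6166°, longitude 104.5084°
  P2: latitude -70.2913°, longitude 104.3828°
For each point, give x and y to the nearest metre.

P1: x 11633822 m, y -11272435 m; P2: x 11619840 m, y -11164196 m

Web Mercator: x = R·λ, y = R·ln tan(π/4+φ/2), R = 6378137 m.
P1 (-70.6166°, 104.5084°) → (11633821.872, -11272435.187) m.
P2 (-70.2913°, 104.3828°) → (11619840.144, -11164195.776) m.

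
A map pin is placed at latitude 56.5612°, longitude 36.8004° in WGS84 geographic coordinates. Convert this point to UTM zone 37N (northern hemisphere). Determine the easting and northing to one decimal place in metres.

Zone 37 central meridian λ₀ = 6×37 − 183 = 39°; Δλ = -2.1996°.
Transverse Mercator on WGS84 with k₀ = 0.9996 gives E = 364823.322 m, N = 6270708.1501 m.

E 364823.3 m, N 6270708.2 m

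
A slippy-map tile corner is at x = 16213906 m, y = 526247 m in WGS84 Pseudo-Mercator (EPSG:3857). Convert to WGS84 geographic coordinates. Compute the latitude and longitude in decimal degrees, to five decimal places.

lat 4.72200°, lon 145.65200°

R = 6378137 m. λ = x/R = 145.65199575°.
φ = 2·arctan(exp(y/R)) − 90° = 2·arctan(1.08601) − 90° = 4.72200271°.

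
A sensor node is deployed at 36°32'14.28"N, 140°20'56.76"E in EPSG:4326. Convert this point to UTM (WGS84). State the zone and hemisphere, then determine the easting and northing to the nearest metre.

Longitude 140.3491° lies in the 6° band [138°, 144°), giving zone 54; latitude is north of the equator, so 54N.
Zone 54 central meridian λ₀ = 6×54 − 183 = 141°; Δλ = -0.6509°.
Transverse Mercator on WGS84 with k₀ = 0.9996 gives E = 441736.081 m, N = 4043742.592 m.

Zone 54N: E 441736 m, N 4043743 m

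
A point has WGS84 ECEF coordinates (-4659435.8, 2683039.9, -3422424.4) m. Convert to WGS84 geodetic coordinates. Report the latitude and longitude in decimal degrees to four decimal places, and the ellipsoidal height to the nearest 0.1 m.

lat -32.6524°, lon 150.0654°, h 1592.9 m

λ = atan2(Y, X) = 150.06539962°; p = √(X²+Y²) = 5376713.2 m.
Bowring's method on WGS84 (a = 6378137 m, b = 6356752.314 m) gives φ = -32.65239985°, h = 1592.906 m.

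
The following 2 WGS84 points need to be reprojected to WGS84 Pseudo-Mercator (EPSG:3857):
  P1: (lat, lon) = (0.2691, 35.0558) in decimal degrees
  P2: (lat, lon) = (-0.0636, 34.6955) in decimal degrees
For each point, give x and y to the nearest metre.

P1: x 3902394 m, y 29956 m; P2: x 3862285 m, y -7080 m

Web Mercator: x = R·λ, y = R·ln tan(π/4+φ/2), R = 6378137 m.
P1 (0.2691°, 35.0558°) → (3902393.805, 29956.185) m.
P2 (-0.0636°, 34.6955°) → (3862285.393, -7079.921) m.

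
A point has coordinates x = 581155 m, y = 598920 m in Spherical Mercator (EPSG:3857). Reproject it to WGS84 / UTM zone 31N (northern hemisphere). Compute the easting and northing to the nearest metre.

E 746080 m, N 594265 m

Web Mercator inverse (R = 6378137 m) → φ = 5.37230057°, λ = 5.22060419°.
UTM 31N forward: E = 746080.394 m, N = 594264.717 m.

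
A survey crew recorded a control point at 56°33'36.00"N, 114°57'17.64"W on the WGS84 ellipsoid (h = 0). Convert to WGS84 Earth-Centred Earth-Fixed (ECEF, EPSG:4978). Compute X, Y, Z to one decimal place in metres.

X -1486361.5 m, Y -3194074.2 m, Z 5299057.1 m

WGS84: a = 6378137 m, e² = 0.006694380; N(φ) = a/√(1−e²sin²φ) = 6393054.991 m.
X = (N+h)·cosφ·cosλ = -1486361.474 m; Y = (N+h)·cosφ·sinλ = -3194074.156 m; Z = (N(1−e²)+h)·sinφ = 5299057.118 m.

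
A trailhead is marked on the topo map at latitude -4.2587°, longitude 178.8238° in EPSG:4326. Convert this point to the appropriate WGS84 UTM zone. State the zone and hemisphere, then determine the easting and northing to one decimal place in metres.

Longitude 178.8238° lies in the 6° band [174°, 180°), giving zone 60; latitude is south of the equator, so 60S.
Zone 60 central meridian λ₀ = 6×60 − 183 = 177°; Δλ = +1.8238°.
Transverse Mercator on WGS84 with k₀ = 0.9996 gives E = 702420.708 m, N = 9529037.696 m.

Zone 60S: E 702420.7 m, N 9529037.7 m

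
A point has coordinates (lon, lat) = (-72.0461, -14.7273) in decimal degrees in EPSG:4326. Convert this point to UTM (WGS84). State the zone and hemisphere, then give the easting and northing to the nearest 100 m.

Zone 18S: E 818100 m, N 8369700 m

Longitude -72.0461° lies in the 6° band [-78°, -72°), giving zone 18; latitude is south of the equator, so 18S.
Zone 18 central meridian λ₀ = 6×18 − 183 = -75°; Δλ = +2.9539°.
Transverse Mercator on WGS84 with k₀ = 0.9996 gives E = 818088.737 m, N = 8369749.645 m.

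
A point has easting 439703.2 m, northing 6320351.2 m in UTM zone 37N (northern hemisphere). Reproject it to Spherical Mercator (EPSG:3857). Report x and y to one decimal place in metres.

x 4230897.7 m, y 7764759.8 m

Unproject from UTM 37N (λ₀ = 39°) → φ = 57.02269989°, λ = 38.00680036°.
Web Mercator (R = 6378137 m): x = 4230897.663 m, y = 7764759.7503 m.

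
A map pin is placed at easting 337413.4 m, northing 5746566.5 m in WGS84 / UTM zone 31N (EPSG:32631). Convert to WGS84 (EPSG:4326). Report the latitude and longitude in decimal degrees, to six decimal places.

Zone 31N: λ₀ = 3°, k₀ = 0.9996, false easting 500000 m.
Meridian distance M = (N − FN)/k₀ = 5748866.0 m.
Inverse transverse Mercator on WGS84 gives φ = 51.84619962°, λ = 0.63960038°.

lat 51.846200°, lon 0.639600°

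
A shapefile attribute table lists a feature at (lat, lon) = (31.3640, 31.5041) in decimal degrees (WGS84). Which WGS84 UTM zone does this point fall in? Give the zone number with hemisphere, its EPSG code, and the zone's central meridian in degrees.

Zone 36N (EPSG:32636), central meridian 33°

UTM zone = ⌊(λ + 180)/6⌋ + 1; 31.5041° ∈ [30°, 36°) → zone 36.
Hemisphere: N (φ ≥ 0).
Central meridian λ₀ = 6×36 − 183 = 33°.
EPSG code: 32636.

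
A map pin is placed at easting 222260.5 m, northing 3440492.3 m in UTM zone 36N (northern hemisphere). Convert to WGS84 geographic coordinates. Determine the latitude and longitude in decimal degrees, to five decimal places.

lat 31.06540°, lon 30.08930°

Zone 36N: λ₀ = 33°, k₀ = 0.9996, false easting 500000 m.
Meridian distance M = (N − FN)/k₀ = 3441869.0 m.
Inverse transverse Mercator on WGS84 gives φ = 31.06540038°, λ = 30.08929994°.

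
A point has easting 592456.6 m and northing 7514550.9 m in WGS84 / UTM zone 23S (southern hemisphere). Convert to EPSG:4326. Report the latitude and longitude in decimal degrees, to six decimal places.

lat -22.472900°, lon -44.101300°

Zone 23S: λ₀ = -45°, k₀ = 0.9996, false easting 500000 m, false northing 10000000 m.
Meridian distance M = (N − FN)/k₀ = -2486443.7 m.
Inverse transverse Mercator on WGS84 gives φ = -22.47290037°, λ = -44.10129969°.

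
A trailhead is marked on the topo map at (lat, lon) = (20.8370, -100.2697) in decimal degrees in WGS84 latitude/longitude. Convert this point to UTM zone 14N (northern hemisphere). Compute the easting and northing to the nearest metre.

Zone 14 central meridian λ₀ = 6×14 − 183 = -99°; Δλ = -1.2697°.
Transverse Mercator on WGS84 with k₀ = 0.9996 gives E = 367890.723 m, N = 2304628.902 m.

E 367891 m, N 2304629 m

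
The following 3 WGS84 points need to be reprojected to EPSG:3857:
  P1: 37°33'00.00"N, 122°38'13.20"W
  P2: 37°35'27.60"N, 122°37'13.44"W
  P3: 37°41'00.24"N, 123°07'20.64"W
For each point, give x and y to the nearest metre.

P1: x -13651888 m, y 4516050 m; P2: x -13650040 m, y 4521808 m; P3: x -13705923 m, y 4534797 m

Web Mercator: x = R·λ, y = R·ln tan(π/4+φ/2), R = 6378137 m.
P1 (37.5500°, -122.6370°) → (-13651888.392, 4516049.501) m.
P2 (37.5910°, -122.6204°) → (-13650040.489, 4521807.864) m.
P3 (37.6834°, -123.1224°) → (-13705922.873, 4534796.890) m.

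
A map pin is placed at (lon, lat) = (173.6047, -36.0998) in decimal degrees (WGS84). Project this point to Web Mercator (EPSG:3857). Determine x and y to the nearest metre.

Web Mercator is spherical with R = a = 6378137 m.
x = R·λ = 6378137 × 3.029973612 = 19325586.803 m.
y = R·ln tan(π/4 + φ/2) = 6378137 × -0.676429873 = -4314362.402 m.

x 19325587 m, y -4314362 m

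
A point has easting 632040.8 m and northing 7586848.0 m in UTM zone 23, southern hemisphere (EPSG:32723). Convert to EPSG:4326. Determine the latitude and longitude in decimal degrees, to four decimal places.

Zone 23S: λ₀ = -45°, k₀ = 0.9996, false easting 500000 m, false northing 10000000 m.
Meridian distance M = (N − FN)/k₀ = -2414117.6 m.
Inverse transverse Mercator on WGS84 gives φ = -21.81730006°, λ = -43.72250038°.

lat -21.8173°, lon -43.7225°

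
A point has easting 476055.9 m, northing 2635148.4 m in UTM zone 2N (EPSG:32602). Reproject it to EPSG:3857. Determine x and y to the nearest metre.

Unproject from UTM 2N (λ₀ = -171°) → φ = 23.82749957°, λ = -171.23510015°.
Web Mercator (R = 6378137 m): x = -19061804.154 m, y = 2732402.224 m.

x -19061804 m, y 2732402 m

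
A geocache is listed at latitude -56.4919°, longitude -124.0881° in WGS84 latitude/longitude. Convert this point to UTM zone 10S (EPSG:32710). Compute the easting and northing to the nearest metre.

E 433004 m, N 3738641 m

Zone 10 central meridian λ₀ = 6×10 − 183 = -123°; Δλ = -1.0881°.
Transverse Mercator on WGS84 with k₀ = 0.9996 gives E = 433003.621 m, N = 3738640.620 m.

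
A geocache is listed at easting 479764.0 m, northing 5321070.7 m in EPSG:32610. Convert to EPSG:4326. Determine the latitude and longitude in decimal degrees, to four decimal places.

lat 48.0426°, lon -123.2715°

Zone 10N: λ₀ = -123°, k₀ = 0.9996, false easting 500000 m.
Meridian distance M = (N − FN)/k₀ = 5323200.0 m.
Inverse transverse Mercator on WGS84 gives φ = 48.04259992°, λ = -123.27150010°.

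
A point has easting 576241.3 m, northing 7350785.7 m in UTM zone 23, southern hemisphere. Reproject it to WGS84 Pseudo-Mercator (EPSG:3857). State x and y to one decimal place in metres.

Unproject from UTM 23S (λ₀ = -45°) → φ = -23.95289969°, λ = -44.25069987°.
Web Mercator (R = 6378137 m): x = -4925965.377 m, y = -2747669.782 m.

x -4925965.4 m, y -2747669.8 m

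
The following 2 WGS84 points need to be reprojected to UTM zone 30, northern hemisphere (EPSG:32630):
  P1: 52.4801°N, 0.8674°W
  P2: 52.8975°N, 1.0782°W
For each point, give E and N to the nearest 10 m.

P1: E 644820 m, N 5816580 m; P2: E 629270 m, N 5862600 m

UTM zone 30N: λ₀ = -3°, k₀ = 0.9996.
P1 (52.4801°, -0.8674°) → (644824.179, 5816576.628) m.
P2 (52.8975°, -1.0782°) → (629271.363, 5862597.727) m.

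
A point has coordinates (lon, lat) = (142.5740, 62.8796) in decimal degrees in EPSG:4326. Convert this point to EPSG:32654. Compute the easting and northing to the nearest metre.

E 580049 m, N 6973153 m

Zone 54 central meridian λ₀ = 6×54 − 183 = 141°; Δλ = +1.5740°.
Transverse Mercator on WGS84 with k₀ = 0.9996 gives E = 580049.413 m, N = 6973153.446 m.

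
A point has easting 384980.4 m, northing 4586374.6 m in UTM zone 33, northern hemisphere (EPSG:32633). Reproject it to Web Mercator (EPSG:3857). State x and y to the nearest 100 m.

Unproject from UTM 33N (λ₀ = 15°) → φ = 41.42070034°, λ = 13.62359983°.
Web Mercator (R = 6378137 m): x = 1516572.196 m, y = 5074594.315 m.

x 1516600 m, y 5074600 m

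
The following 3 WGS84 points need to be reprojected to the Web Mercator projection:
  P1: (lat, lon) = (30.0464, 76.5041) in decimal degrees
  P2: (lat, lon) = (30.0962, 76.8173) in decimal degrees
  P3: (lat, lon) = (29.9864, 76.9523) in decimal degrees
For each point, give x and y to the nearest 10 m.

P1: x 8516400 m, y 3509520 m; P2: x 8551260 m, y 3515920 m; P3: x 8566290 m, y 3501800 m

Web Mercator: x = R·λ, y = R·ln tan(π/4+φ/2), R = 6378137 m.
P1 (30.0464°, 76.5041°) → (8516397.456, 3509515.526) m.
P2 (30.0962°, 76.8173°) → (8551262.720, 3515921.460) m.
P3 (29.9864°, 76.9523°) → (8566290.851, 3501801.810) m.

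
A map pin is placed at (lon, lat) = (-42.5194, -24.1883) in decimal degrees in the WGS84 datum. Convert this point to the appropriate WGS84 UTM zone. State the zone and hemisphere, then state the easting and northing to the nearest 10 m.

Zone 23S: E 751990 m, N 7322690 m

Longitude -42.5194° lies in the 6° band [-48°, -42°), giving zone 23; latitude is south of the equator, so 23S.
Zone 23 central meridian λ₀ = 6×23 − 183 = -45°; Δλ = +2.4806°.
Transverse Mercator on WGS84 with k₀ = 0.9996 gives E = 751988.672 m, N = 7322689.768 m.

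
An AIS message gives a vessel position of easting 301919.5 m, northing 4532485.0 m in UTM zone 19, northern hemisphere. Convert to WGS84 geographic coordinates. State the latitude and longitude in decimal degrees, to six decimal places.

lat 40.919500°, lon -71.352300°

Zone 19N: λ₀ = -69°, k₀ = 0.9996, false easting 500000 m.
Meridian distance M = (N − FN)/k₀ = 4534298.7 m.
Inverse transverse Mercator on WGS84 gives φ = 40.91950020°, λ = -71.35229953°.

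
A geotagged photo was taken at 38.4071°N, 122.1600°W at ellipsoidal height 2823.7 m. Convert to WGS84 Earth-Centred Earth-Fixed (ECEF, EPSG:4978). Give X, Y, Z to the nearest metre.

X -2664991 m, Y -4238493 m, Z 3942708 m

WGS84: a = 6378137 m, e² = 0.006694380; N(φ) = a/√(1−e²sin²φ) = 6386392.482 m.
X = (N+h)·cosφ·cosλ = -2664990.660 m; Y = (N+h)·cosφ·sinλ = -4238492.719 m; Z = (N(1−e²)+h)·sinφ = 3942707.857 m.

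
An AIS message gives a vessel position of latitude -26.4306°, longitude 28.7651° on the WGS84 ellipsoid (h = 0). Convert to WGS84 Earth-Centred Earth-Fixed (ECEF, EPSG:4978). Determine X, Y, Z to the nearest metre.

X 5009986 m, Y 2750291 m, Z -2821861 m

WGS84: a = 6378137 m, e² = 0.006694380; N(φ) = a/√(1−e²sin²φ) = 6382370.972 m.
X = (N+h)·cosφ·cosλ = 5009986.469 m; Y = (N+h)·cosφ·sinλ = 2750290.706 m; Z = (N(1−e²)+h)·sinφ = -2821861.487 m.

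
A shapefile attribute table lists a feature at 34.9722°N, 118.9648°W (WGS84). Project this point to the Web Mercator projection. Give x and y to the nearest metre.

Web Mercator is spherical with R = a = 6378137 m.
x = R·λ = 6378137 × -2.076327454 = -13243100.958 m.
y = R·ln tan(π/4 + φ/2) = 6378137 × 0.652244359 = 4160103.877 m.

x -13243101 m, y 4160104 m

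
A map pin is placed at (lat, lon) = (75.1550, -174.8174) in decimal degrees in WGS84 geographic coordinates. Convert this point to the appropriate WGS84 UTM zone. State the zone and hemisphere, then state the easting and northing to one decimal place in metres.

Longitude -174.8174° lies in the 6° band [-180°, -174°), giving zone 1; latitude is north of the equator, so 1N.
Zone 1 central meridian λ₀ = 6×1 − 183 = -177°; Δλ = +2.1826°.
Transverse Mercator on WGS84 with k₀ = 0.9996 gives E = 562406.597 m, N = 8342049.987 m.

Zone 1N: E 562406.6 m, N 8342050.0 m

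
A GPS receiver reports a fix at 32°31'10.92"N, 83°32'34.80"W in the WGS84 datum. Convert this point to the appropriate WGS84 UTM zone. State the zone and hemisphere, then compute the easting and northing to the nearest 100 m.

Longitude -83.5430° lies in the 6° band [-84°, -78°), giving zone 17; latitude is north of the equator, so 17N.
Zone 17 central meridian λ₀ = 6×17 − 183 = -81°; Δλ = -2.5430°.
Transverse Mercator on WGS84 with k₀ = 0.9996 gives E = 261131.434 m, N = 3600893.760 m.

Zone 17N: E 261100 m, N 3600900 m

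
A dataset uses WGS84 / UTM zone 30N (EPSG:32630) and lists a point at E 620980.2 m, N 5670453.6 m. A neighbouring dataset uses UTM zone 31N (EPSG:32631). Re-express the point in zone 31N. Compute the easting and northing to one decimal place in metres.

UTM 30N → geographic: φ = 51.17269973°, λ = -1.26940043°.
UTM 31N (λ₀ = 3°) forward: E = 201590.405 m, N = 5677698.596 m.

E 201590.4 m, N 5677698.6 m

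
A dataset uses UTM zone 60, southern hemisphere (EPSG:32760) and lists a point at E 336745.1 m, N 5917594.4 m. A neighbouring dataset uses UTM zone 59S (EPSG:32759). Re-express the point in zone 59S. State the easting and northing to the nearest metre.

UTM 60S → geographic: φ = -36.87349964°, λ = 175.16830012°.
UTM 59S (λ₀ = 171°) forward: E = 871584.892 m, N = 5911041.759 m.

E 871585 m, N 5911042 m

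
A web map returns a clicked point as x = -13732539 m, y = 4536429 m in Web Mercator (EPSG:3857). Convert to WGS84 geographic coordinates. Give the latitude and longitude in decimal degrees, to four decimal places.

R = 6378137 m. λ = x/R = -123.36149673°.
φ = 2·arctan(exp(y/R)) − 90° = 2·arctan(2.03653) − 90° = 37.69500221°.

lat 37.6950°, lon -123.3615°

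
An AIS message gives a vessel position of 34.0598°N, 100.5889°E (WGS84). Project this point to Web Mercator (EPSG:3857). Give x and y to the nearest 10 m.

Web Mercator is spherical with R = a = 6378137 m.
x = R·λ = 6378137 × 1.755607496 = 11197505.127 m.
y = R·ln tan(π/4 + φ/2) = 6378137 × 0.632917502 = 4036834.534 m.

x 11197510 m, y 4036830 m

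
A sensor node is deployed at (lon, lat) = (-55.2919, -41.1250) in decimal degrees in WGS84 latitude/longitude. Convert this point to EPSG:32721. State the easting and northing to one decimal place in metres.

E 643385.0 m, N 5445960.7 m

Zone 21 central meridian λ₀ = 6×21 − 183 = -57°; Δλ = +1.7081°.
Transverse Mercator on WGS84 with k₀ = 0.9996 gives E = 643384.993 m, N = 5445960.670 m.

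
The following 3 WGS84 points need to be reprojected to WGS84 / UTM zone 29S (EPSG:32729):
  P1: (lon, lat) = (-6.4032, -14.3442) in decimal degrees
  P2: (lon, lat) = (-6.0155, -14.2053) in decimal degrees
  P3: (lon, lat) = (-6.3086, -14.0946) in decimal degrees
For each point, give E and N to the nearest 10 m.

P1: E 780090 m, N 8412630 m; P2: E 822140 m, N 8427510 m; P3: E 790620 m, N 8440150 m

UTM zone 29S: λ₀ = -9°, k₀ = 0.9996.
P1 (-14.3442°, -6.4032°) → (780092.734, 8412633.036) m.
P2 (-14.2053°, -6.0155°) → (822139.315, 8427508.094) m.
P3 (-14.0946°, -6.3086°) → (790621.942, 8440148.223) m.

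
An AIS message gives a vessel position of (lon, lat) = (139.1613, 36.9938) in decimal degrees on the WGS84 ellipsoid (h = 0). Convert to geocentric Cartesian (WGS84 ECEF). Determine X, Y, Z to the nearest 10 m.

WGS84: a = 6378137 m, e² = 0.006694380; N(φ) = a/√(1−e²sin²φ) = 6385881.010 m.
X = (N+h)·cosφ·cosλ = -3858731.077 m; Y = (N+h)·cosφ·sinλ = 3335318.247 m; Z = (N(1−e²)+h)·sinφ = 3816843.628 m.

X -3858730 m, Y 3335320 m, Z 3816840 m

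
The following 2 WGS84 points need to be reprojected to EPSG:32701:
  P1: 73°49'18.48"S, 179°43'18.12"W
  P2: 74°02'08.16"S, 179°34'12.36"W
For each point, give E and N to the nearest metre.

P1: E 415381 m, N 1805912 m; P2: E 421120 m, N 1782289 m

UTM zone 1S: λ₀ = -177°, k₀ = 0.9996.
P1 (-73.8218°, -179.7217°) → (415381.391, 1805911.741) m.
P2 (-74.0356°, -179.5701°) → (421119.865, 1782288.987) m.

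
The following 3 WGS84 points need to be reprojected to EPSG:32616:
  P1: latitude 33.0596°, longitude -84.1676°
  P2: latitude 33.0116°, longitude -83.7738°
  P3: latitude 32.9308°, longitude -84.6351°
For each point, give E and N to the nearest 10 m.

P1: E 764460 m, N 3661460 m; P2: E 801400 m, N 3657200 m; P3: E 721120 m, N 3646100 m

UTM zone 16N: λ₀ = -87°, k₀ = 0.9996.
P1 (33.0596°, -84.1676°) → (764456.910, 3661461.830) m.
P2 (33.0116°, -83.7738°) → (801403.926, 3657198.975) m.
P3 (32.9308°, -84.6351°) → (721117.276, 3646097.074) m.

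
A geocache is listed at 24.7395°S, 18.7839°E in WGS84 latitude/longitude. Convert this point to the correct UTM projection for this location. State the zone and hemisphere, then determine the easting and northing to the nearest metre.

Longitude 18.7839° lies in the 6° band [18°, 24°), giving zone 34; latitude is south of the equator, so 34S.
Zone 34 central meridian λ₀ = 6×34 − 183 = 21°; Δλ = -2.2161°.
Transverse Mercator on WGS84 with k₀ = 0.9996 gives E = 275868.236 m, N = 7262081.972 m.

Zone 34S: E 275868 m, N 7262082 m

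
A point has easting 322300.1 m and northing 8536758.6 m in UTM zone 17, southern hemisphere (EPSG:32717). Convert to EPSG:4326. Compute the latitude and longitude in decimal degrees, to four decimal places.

lat -13.2308°, lon -82.6400°

Zone 17S: λ₀ = -81°, k₀ = 0.9996, false easting 500000 m, false northing 10000000 m.
Meridian distance M = (N − FN)/k₀ = -1463826.9 m.
Inverse transverse Mercator on WGS84 gives φ = -13.23079964°, λ = -82.63999974°.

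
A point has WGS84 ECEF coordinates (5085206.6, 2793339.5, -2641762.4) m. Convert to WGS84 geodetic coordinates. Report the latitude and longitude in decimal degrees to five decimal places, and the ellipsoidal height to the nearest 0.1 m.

lat -24.62650°, lon 28.78030°, h 578.4 m

λ = atan2(Y, X) = 28.78029968°; p = √(X²+Y²) = 5801902.4 m.
Bowring's method on WGS84 (a = 6378137 m, b = 6356752.314 m) gives φ = -24.62649979°, h = 578.415 m.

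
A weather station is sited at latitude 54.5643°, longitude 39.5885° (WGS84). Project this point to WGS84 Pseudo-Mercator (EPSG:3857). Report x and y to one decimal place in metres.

Web Mercator is spherical with R = a = 6378137 m.
x = R·λ = 6378137 × 0.690949671 = 4406971.661 m.
y = R·ln tan(π/4 + φ/2) = 6378137 × 1.141048036 = 7277760.698 m.

x 4406971.7 m, y 7277760.7 m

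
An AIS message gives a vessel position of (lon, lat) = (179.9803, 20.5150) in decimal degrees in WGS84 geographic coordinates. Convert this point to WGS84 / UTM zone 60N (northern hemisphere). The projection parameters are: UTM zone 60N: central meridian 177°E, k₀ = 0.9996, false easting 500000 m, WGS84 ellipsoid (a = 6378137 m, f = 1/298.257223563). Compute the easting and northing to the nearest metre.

E 810835 m, N 2271308 m

Zone 60 central meridian λ₀ = 6×60 − 183 = 177°; Δλ = +2.9803°.
Transverse Mercator on WGS84 with k₀ = 0.9996 gives E = 810835.009 m, N = 2271307.792 m.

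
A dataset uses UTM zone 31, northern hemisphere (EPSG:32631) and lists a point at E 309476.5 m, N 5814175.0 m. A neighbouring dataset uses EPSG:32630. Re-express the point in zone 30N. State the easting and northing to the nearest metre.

UTM 31N → geographic: φ = 52.44449983°, λ = 0.19659928°.
UTM 30N (λ₀ = -3°) forward: E = 717239.204 m, N = 5815284.962 m.

E 717239 m, N 5815285 m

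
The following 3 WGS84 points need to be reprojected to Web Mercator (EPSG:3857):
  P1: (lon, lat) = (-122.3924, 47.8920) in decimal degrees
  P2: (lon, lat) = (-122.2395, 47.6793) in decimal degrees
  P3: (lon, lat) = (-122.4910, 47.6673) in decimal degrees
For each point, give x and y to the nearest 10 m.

P1: x -13624660 m, y 6088910 m; P2: x -13607640 m, y 6053670 m; P3: x -13635640 m, y 6051680 m

Web Mercator: x = R·λ, y = R·ln tan(π/4+φ/2), R = 6378137 m.
P1 (47.8920°, -122.3924°) → (-13624659.645, 6088906.253) m.
P2 (47.6793°, -122.2395°) → (-13607638.895, 6053666.653) m.
P3 (47.6673°, -122.4910°) → (-13635635.747, 6051682.812) m.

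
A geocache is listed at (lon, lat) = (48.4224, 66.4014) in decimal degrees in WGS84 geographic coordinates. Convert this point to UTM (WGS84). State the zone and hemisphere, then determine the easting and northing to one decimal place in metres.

Longitude 48.4224° lies in the 6° band [48°, 54°), giving zone 39; latitude is north of the equator, so 39N.
Zone 39 central meridian λ₀ = 6×39 − 183 = 51°; Δλ = -2.5776°.
Transverse Mercator on WGS84 with k₀ = 0.9996 gives E = 384879.658 m, N = 7367025.869 m.

Zone 39N: E 384879.7 m, N 7367025.9 m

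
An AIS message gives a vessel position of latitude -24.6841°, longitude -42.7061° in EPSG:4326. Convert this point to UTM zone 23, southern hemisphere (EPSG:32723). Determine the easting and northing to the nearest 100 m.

E 732100 m, N 7268100 m

Zone 23 central meridian λ₀ = 6×23 − 183 = -45°; Δλ = +2.2939°.
Transverse Mercator on WGS84 with k₀ = 0.9996 gives E = 732105.777 m, N = 7268089.607 m.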